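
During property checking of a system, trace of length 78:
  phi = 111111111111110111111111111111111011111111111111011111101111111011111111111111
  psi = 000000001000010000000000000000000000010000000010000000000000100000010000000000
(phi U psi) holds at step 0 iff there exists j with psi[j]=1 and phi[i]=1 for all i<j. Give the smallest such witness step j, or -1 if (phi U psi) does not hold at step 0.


(phi U psi) at 0: need smallest j with psi[j]=1 and phi[i]=1 for all i in [0,j).
Scan from step 0:
  step 0: phi=1, psi=0 -> continue
  step 1: phi=1, psi=0 -> continue
  step 2: phi=1, psi=0 -> continue
  step 3: phi=1, psi=0 -> continue
  step 8: psi=1 and phi held for [0,8) -> witness found
Witness step = 8

8


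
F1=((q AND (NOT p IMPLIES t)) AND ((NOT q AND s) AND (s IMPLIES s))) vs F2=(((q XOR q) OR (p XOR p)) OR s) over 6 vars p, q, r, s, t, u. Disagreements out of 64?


F1 = ((q AND (NOT p IMPLIES t)) AND ((NOT q AND s) AND (s IMPLIES s)))
F2 = (((q XOR q) OR (p XOR p)) OR s)
Evaluate both on each of 64 rows (bits = p,q,r,s,t,u):
  row 0 [000000]: F1=0 F2=0 -> 0
  row 1 [000001]: F1=0 F2=0 -> 0
  row 2 [000010]: F1=0 F2=0 -> 0
  row 3 [000011]: F1=0 F2=0 -> 0
  row 4 [000100]: F1=0 F2=1 (differ) -> 1
  (every remaining row is evaluated the same way; all 64 results are listed next)
Full result column, 8 rows per line (p,q,r fixed per line; s,t,u runs 000..111 left to right):
  rows 0-7 [p,q,r=000]: 00001111  (ones: 4)
  rows 8-15 [p,q,r=001]: 00001111  (ones: 4)
  rows 16-23 [p,q,r=010]: 00001111  (ones: 4)
  rows 24-31 [p,q,r=011]: 00001111  (ones: 4)
  rows 32-39 [p,q,r=100]: 00001111  (ones: 4)
  rows 40-47 [p,q,r=101]: 00001111  (ones: 4)
  rows 48-55 [p,q,r=110]: 00001111  (ones: 4)
  rows 56-63 [p,q,r=111]: 00001111  (ones: 4)
Disagreements = 4+4+4+4+4+4+4+4 = 32

32


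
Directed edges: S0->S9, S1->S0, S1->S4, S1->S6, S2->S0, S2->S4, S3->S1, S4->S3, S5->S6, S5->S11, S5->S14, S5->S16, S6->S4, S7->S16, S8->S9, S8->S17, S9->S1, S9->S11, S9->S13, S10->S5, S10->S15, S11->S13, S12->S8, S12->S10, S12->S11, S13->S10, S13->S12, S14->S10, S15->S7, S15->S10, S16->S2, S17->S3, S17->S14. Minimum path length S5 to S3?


BFS layer-by-layer from S5:
  dist 0: {S5}
  dist 1: {S6, S11, S14, S16}
  dist 2: {S2, S4, S10, S13}
  dist 3: {S0, S3, S12, S15}
  -> S3 reached at distance 3
Shortest path length = 3

3


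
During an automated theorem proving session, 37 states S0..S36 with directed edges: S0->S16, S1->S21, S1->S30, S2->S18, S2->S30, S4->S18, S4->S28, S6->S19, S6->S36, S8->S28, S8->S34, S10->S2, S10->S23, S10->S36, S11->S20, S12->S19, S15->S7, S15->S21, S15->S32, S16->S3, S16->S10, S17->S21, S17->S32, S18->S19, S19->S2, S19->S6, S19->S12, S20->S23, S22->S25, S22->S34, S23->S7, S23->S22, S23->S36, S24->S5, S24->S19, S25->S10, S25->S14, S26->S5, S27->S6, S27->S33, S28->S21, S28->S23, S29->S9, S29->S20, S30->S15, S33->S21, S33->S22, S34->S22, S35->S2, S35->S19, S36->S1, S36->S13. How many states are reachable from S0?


BFS from S0:
  layer 0: {S0}
  layer 1: {S16}
  layer 2: {S3, S10}
  layer 3: {S2, S23, S36}
  layer 4: {S1, S7, S13, S18, S22, S30}
  layer 5: {S15, S19, S21, S25, S34}
  layer 6: {S6, S12, S14, S32}
Reachable set: {S0, S1, S2, S3, S6, S7, S10, S12, S13, S14, S15, S16, S18, S19, S21, S22, S23, S25, S30, S32, S34, S36}
Count = 22

22


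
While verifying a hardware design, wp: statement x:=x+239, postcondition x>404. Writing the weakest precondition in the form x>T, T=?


Formula: wp(x:=E, P) = P[E/x] (substitute E for x in postcondition)
Step 1: Postcondition: x>404
Step 2: Substitute x+239 for x: x+239>404
Step 3: Solve for x: x > 404-239 = 165

165


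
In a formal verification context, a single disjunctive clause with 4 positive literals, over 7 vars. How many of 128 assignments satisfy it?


Step 1: Total=2^7=128
Step 2: Unsat when all 4 false: 2^3=8
Step 3: Sat=128-8=120

120


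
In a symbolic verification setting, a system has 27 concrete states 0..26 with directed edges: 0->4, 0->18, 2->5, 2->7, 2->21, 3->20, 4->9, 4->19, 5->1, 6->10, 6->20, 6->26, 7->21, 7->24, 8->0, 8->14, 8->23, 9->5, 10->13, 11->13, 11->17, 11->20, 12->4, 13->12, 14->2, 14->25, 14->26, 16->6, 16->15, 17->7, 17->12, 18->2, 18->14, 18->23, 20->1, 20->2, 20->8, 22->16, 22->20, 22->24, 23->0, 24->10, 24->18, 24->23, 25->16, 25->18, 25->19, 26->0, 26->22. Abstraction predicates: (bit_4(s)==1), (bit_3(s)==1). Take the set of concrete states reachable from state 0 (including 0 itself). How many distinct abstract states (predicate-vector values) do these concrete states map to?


BFS from 0:
Concrete reachable: {0, 1, 2, 4, 5, 6, 7, 8, 9, 10, 12, 13, 14, 15, 16, 18, 19, 20, 21, 22, 23, 24, 25, 26}
Abstract via predicates (bit_4(s)==1), (bit_3(s)==1):
  (0,0) <- {0, 1, 2, 4, 5, 6, 7}
  (0,1) <- {8, 9, 10, 12, 13, 14, 15}
  (1,0) <- {16, 18, 19, 20, 21, 22, 23}
  (1,1) <- {24, 25, 26}
Distinct abstract states = 4

4


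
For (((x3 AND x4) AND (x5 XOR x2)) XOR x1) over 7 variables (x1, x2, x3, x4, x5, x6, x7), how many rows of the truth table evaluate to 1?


Formula: (((x3 AND x4) AND (x5 XOR x2)) XOR x1) over 7 vars (128 rows)
Evaluate each row (x1, x2, x3, x4, x5, x6, x7 as bits, MSB first):
  row 0 [0000000]: (((0 AND 0) AND (0 XOR 0)) XOR 0) -> 0
  row 1 [0000001]: (((0 AND 0) AND (0 XOR 0)) XOR 0) -> 0
  row 2 [0000010]: (((0 AND 0) AND (0 XOR 0)) XOR 0) -> 0
  row 3 [0000011]: (((0 AND 0) AND (0 XOR 0)) XOR 0) -> 0
  row 4 [0000100]: (((0 AND 0) AND (1 XOR 0)) XOR 0) -> 0
  (every remaining row is evaluated the same way; all 128 results are listed next)
Full result column, 8 rows per line (x1,x2,x3,x4 fixed per line; x5,x6,x7 runs 000..111 left to right):
  rows 0-7 [x1,x2,x3,x4=0000]: 00000000  (ones: 0)
  rows 8-15 [x1,x2,x3,x4=0001]: 00000000  (ones: 0)
  rows 16-23 [x1,x2,x3,x4=0010]: 00000000  (ones: 0)
  rows 24-31 [x1,x2,x3,x4=0011]: 00001111  (ones: 4)
  rows 32-39 [x1,x2,x3,x4=0100]: 00000000  (ones: 0)
  rows 40-47 [x1,x2,x3,x4=0101]: 00000000  (ones: 0)
  rows 48-55 [x1,x2,x3,x4=0110]: 00000000  (ones: 0)
  rows 56-63 [x1,x2,x3,x4=0111]: 11110000  (ones: 4)
  rows 64-71 [x1,x2,x3,x4=1000]: 11111111  (ones: 8)
  rows 72-79 [x1,x2,x3,x4=1001]: 11111111  (ones: 8)
  rows 80-87 [x1,x2,x3,x4=1010]: 11111111  (ones: 8)
  rows 88-95 [x1,x2,x3,x4=1011]: 11110000  (ones: 4)
  rows 96-103 [x1,x2,x3,x4=1100]: 11111111  (ones: 8)
  rows 104-111 [x1,x2,x3,x4=1101]: 11111111  (ones: 8)
  rows 112-119 [x1,x2,x3,x4=1110]: 11111111  (ones: 8)
  rows 120-127 [x1,x2,x3,x4=1111]: 00001111  (ones: 4)
Count of 1-rows = 0+0+0+4+0+0+0+4+8+8+8+4+8+8+8+4 = 64

64


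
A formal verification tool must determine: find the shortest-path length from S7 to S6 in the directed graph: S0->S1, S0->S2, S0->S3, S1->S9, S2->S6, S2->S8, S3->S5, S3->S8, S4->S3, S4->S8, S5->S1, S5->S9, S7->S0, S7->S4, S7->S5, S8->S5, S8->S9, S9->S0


BFS layer-by-layer from S7:
  dist 0: {S7}
  dist 1: {S0, S4, S5}
  dist 2: {S1, S2, S3, S8, S9}
  dist 3: {S6}
  -> S6 reached at distance 3
Shortest path length = 3

3


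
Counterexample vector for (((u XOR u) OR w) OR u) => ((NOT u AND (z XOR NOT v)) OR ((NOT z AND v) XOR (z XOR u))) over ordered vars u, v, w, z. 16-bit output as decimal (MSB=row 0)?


F1 = (((u XOR u) OR w) OR u)
F2 = ((NOT u AND (z XOR NOT v)) OR ((NOT z AND v) XOR (z XOR u)))
Counterexample to F1=>F2 is where F1=1 and F2=0.
Evaluate each row (bits = u,v,w,z, MSB first):
  row 0 [0000]: F1=0 F2=1 -> F1&~F2 -> 0
  row 1 [0001]: F1=0 F2=1 -> F1&~F2 -> 0
  row 2 [0010]: F1=1 F2=1 -> F1&~F2 -> 0
  row 3 [0011]: F1=1 F2=1 -> F1&~F2 -> 0
  row 4 [0100]: F1=0 F2=1 -> F1&~F2 -> 0
  row 5 [0101]: F1=0 F2=1 -> F1&~F2 -> 0
  row 6 [0110]: F1=1 F2=1 -> F1&~F2 -> 0
  row 7 [0111]: F1=1 F2=1 -> F1&~F2 -> 0
  row 8 [1000]: F1=1 F2=1 -> F1&~F2 -> 0
  row 9 [1001]: F1=1 F2=0 -> F1&~F2 -> 1
  row 10 [1010]: F1=1 F2=1 -> F1&~F2 -> 0
  row 11 [1011]: F1=1 F2=0 -> F1&~F2 -> 1
  row 12 [1100]: F1=1 F2=0 -> F1&~F2 -> 1
  row 13 [1101]: F1=1 F2=0 -> F1&~F2 -> 1
  row 14 [1110]: F1=1 F2=0 -> F1&~F2 -> 1
  row 15 [1111]: F1=1 F2=0 -> F1&~F2 -> 1
Full result column, 4 rows per line (u,v fixed per line; w,z runs 00..11 left to right):
  rows 0-3 [u,v=00]: 0000  = hex 0
  rows 4-7 [u,v=01]: 0000  = hex 0
  rows 8-11 [u,v=10]: 0101  = hex 5
  rows 12-15 [u,v=11]: 1111  = hex F
Counterexample vector (row 0 .. row 15) = 0000000001011111
Output column grouped in 4s = 0000 0000 0101 1111 = 0x005F
Convert to decimal digit by digit (value = value*16 + digit):
  0 -> 0
  0*16 + 0 = 0
  0*16 + 5 = 5
  5*16 + 15 (F) = 95
Decimal = 95

95


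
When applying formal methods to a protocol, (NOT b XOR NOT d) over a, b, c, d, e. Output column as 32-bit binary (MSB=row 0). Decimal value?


Formula: (NOT b XOR NOT d) over a, b, c, d, e (32 rows)
Evaluate each row (bits = a,b,c,d,e, MSB first):
  row 0 [00000]: (NOT 0 XOR NOT 0) -> 0
  row 1 [00001]: (NOT 0 XOR NOT 0) -> 0
  row 2 [00010]: (NOT 0 XOR NOT 1) -> 1
  row 3 [00011]: (NOT 0 XOR NOT 1) -> 1
  row 4 [00100]: (NOT 0 XOR NOT 0) -> 0
  row 5 [00101]: (NOT 0 XOR NOT 0) -> 0
  row 6 [00110]: (NOT 0 XOR NOT 1) -> 1
  row 7 [00111]: (NOT 0 XOR NOT 1) -> 1
  row 8 [01000]: (NOT 1 XOR NOT 0) -> 1
  row 9 [01001]: (NOT 1 XOR NOT 0) -> 1
  row 10 [01010]: (NOT 1 XOR NOT 1) -> 0
  row 11 [01011]: (NOT 1 XOR NOT 1) -> 0
  row 12 [01100]: (NOT 1 XOR NOT 0) -> 1
  row 13 [01101]: (NOT 1 XOR NOT 0) -> 1
  row 14 [01110]: (NOT 1 XOR NOT 1) -> 0
  row 15 [01111]: (NOT 1 XOR NOT 1) -> 0
  row 16 [10000]: (NOT 0 XOR NOT 0) -> 0
  row 17 [10001]: (NOT 0 XOR NOT 0) -> 0
  row 18 [10010]: (NOT 0 XOR NOT 1) -> 1
  row 19 [10011]: (NOT 0 XOR NOT 1) -> 1
  row 20 [10100]: (NOT 0 XOR NOT 0) -> 0
  row 21 [10101]: (NOT 0 XOR NOT 0) -> 0
  row 22 [10110]: (NOT 0 XOR NOT 1) -> 1
  row 23 [10111]: (NOT 0 XOR NOT 1) -> 1
  row 24 [11000]: (NOT 1 XOR NOT 0) -> 1
  row 25 [11001]: (NOT 1 XOR NOT 0) -> 1
  row 26 [11010]: (NOT 1 XOR NOT 1) -> 0
  row 27 [11011]: (NOT 1 XOR NOT 1) -> 0
  row 28 [11100]: (NOT 1 XOR NOT 0) -> 1
  row 29 [11101]: (NOT 1 XOR NOT 0) -> 1
  row 30 [11110]: (NOT 1 XOR NOT 1) -> 0
  row 31 [11111]: (NOT 1 XOR NOT 1) -> 0
Full result column, 4 rows per line (a,b,c fixed per line; d,e runs 00..11 left to right):
  rows 0-3 [a,b,c=000]: 0011  = hex 3
  rows 4-7 [a,b,c=001]: 0011  = hex 3
  rows 8-11 [a,b,c=010]: 1100  = hex C
  rows 12-15 [a,b,c=011]: 1100  = hex C
  rows 16-19 [a,b,c=100]: 0011  = hex 3
  rows 20-23 [a,b,c=101]: 0011  = hex 3
  rows 24-27 [a,b,c=110]: 1100  = hex C
  rows 28-31 [a,b,c=111]: 1100  = hex C
Output column (row 0 .. row 31) = 00110011110011000011001111001100
Output column grouped in 4s = 0011 0011 1100 1100 0011 0011 1100 1100 = 0x33CC33CC
Convert to decimal digit by digit (value = value*16 + digit):
  3 -> 3
  3*16 + 3 = 51
  51*16 + 12 (C) = 828
  828*16 + 12 (C) = 13260
  13260*16 + 3 = 212163
  212163*16 + 3 = 3394611
  3394611*16 + 12 (C) = 54313788
  54313788*16 + 12 (C) = 869020620
Decimal = 869020620

869020620


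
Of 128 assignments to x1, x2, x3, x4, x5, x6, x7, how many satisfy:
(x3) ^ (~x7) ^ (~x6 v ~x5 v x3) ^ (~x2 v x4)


CNF with 4 clauses over 7 vars (128 assignments).
An assignment satisfies CNF iff every clause has >=1 true literal.
Check each row (bits = x1,x2,x3,x4,x5,x6,x7; clause T/F shown):
  row 0 [0000000]: clauses=FTTT -> 0
  row 1 [0000001]: clauses=FFTT -> 0
  row 2 [0000010]: clauses=FTTT -> 0
  row 3 [0000011]: clauses=FFTT -> 0
  row 4 [0000100]: clauses=FTTT -> 0
  (every remaining row is evaluated the same way; all 128 results are listed next)
Full result column, 8 rows per line (x1,x2,x3,x4 fixed per line; x5,x6,x7 runs 000..111 left to right):
  rows 0-7 [x1,x2,x3,x4=0000]: 00000000  (ones: 0)
  rows 8-15 [x1,x2,x3,x4=0001]: 00000000  (ones: 0)
  rows 16-23 [x1,x2,x3,x4=0010]: 10101010  (ones: 4)
  rows 24-31 [x1,x2,x3,x4=0011]: 10101010  (ones: 4)
  rows 32-39 [x1,x2,x3,x4=0100]: 00000000  (ones: 0)
  rows 40-47 [x1,x2,x3,x4=0101]: 00000000  (ones: 0)
  rows 48-55 [x1,x2,x3,x4=0110]: 00000000  (ones: 0)
  rows 56-63 [x1,x2,x3,x4=0111]: 10101010  (ones: 4)
  rows 64-71 [x1,x2,x3,x4=1000]: 00000000  (ones: 0)
  rows 72-79 [x1,x2,x3,x4=1001]: 00000000  (ones: 0)
  rows 80-87 [x1,x2,x3,x4=1010]: 10101010  (ones: 4)
  rows 88-95 [x1,x2,x3,x4=1011]: 10101010  (ones: 4)
  rows 96-103 [x1,x2,x3,x4=1100]: 00000000  (ones: 0)
  rows 104-111 [x1,x2,x3,x4=1101]: 00000000  (ones: 0)
  rows 112-119 [x1,x2,x3,x4=1110]: 00000000  (ones: 0)
  rows 120-127 [x1,x2,x3,x4=1111]: 10101010  (ones: 4)
Satisfying assignments = 0+0+4+4+0+0+0+4+0+0+4+4+0+0+0+4 = 24

24


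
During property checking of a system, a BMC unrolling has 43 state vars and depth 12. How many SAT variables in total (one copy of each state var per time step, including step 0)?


BMC unrolls to depth k, creating one copy of each state var for steps 0..k.
Step count = 12 + 1 = 13 (steps 0 through 12)
Vars per step = 43
Total = 43 * 13 = 559

559


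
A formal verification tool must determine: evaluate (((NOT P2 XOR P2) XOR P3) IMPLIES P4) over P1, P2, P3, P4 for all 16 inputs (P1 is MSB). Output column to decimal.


Formula: (((NOT P2 XOR P2) XOR P3) IMPLIES P4) over P1, P2, P3, P4 (16 rows)
Evaluate each row (bits = P1,P2,P3,P4, MSB first):
  row 0 [0000]: (((NOT 0 XOR 0) XOR 0) IMPLIES 0) -> 0
  row 1 [0001]: (((NOT 0 XOR 0) XOR 0) IMPLIES 1) -> 1
  row 2 [0010]: (((NOT 0 XOR 0) XOR 1) IMPLIES 0) -> 1
  row 3 [0011]: (((NOT 0 XOR 0) XOR 1) IMPLIES 1) -> 1
  row 4 [0100]: (((NOT 1 XOR 1) XOR 0) IMPLIES 0) -> 0
  row 5 [0101]: (((NOT 1 XOR 1) XOR 0) IMPLIES 1) -> 1
  row 6 [0110]: (((NOT 1 XOR 1) XOR 1) IMPLIES 0) -> 1
  row 7 [0111]: (((NOT 1 XOR 1) XOR 1) IMPLIES 1) -> 1
  row 8 [1000]: (((NOT 0 XOR 0) XOR 0) IMPLIES 0) -> 0
  row 9 [1001]: (((NOT 0 XOR 0) XOR 0) IMPLIES 1) -> 1
  row 10 [1010]: (((NOT 0 XOR 0) XOR 1) IMPLIES 0) -> 1
  row 11 [1011]: (((NOT 0 XOR 0) XOR 1) IMPLIES 1) -> 1
  row 12 [1100]: (((NOT 1 XOR 1) XOR 0) IMPLIES 0) -> 0
  row 13 [1101]: (((NOT 1 XOR 1) XOR 0) IMPLIES 1) -> 1
  row 14 [1110]: (((NOT 1 XOR 1) XOR 1) IMPLIES 0) -> 1
  row 15 [1111]: (((NOT 1 XOR 1) XOR 1) IMPLIES 1) -> 1
Full result column, 4 rows per line (P1,P2 fixed per line; P3,P4 runs 00..11 left to right):
  rows 0-3 [P1,P2=00]: 0111  = hex 7
  rows 4-7 [P1,P2=01]: 0111  = hex 7
  rows 8-11 [P1,P2=10]: 0111  = hex 7
  rows 12-15 [P1,P2=11]: 0111  = hex 7
Output column (row 0 .. row 15) = 0111011101110111
Output column grouped in 4s = 0111 0111 0111 0111 = 0x7777
Convert to decimal digit by digit (value = value*16 + digit):
  7 -> 7
  7*16 + 7 = 119
  119*16 + 7 = 1911
  1911*16 + 7 = 30583
Decimal = 30583

30583


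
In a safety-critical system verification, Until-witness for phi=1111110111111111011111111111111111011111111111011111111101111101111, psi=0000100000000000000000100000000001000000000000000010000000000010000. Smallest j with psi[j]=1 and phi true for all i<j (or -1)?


(phi U psi) at 0: need smallest j with psi[j]=1 and phi[i]=1 for all i in [0,j).
Scan from step 0:
  step 0: phi=1, psi=0 -> continue
  step 1: phi=1, psi=0 -> continue
  step 2: phi=1, psi=0 -> continue
  step 3: phi=1, psi=0 -> continue
  step 4: psi=1 and phi held for [0,4) -> witness found
Witness step = 4

4


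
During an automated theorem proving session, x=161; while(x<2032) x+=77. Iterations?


Step 1: x goes from 161 toward 2032 by 77; the body runs while x<2032, so iterations = ceil((bound-start)/step)
Step 2: Distance=1871
Step 3: ceil(1871/77)=25

25


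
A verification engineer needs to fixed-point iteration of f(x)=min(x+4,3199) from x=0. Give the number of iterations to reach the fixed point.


Step 1: x=0, cap=3199, increment=4
Step 2: x grows by 4 each step until capped at 3199; fixed point is x=3199
Step 3: iterations = ceil(3199/4) = 800

800


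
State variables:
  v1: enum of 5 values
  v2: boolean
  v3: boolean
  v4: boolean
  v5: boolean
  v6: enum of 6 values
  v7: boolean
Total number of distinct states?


State space = product of domain sizes of all variables.
Domain sizes:
  v1 (enum of 5 values): 5
  v2 (boolean): 2
  v3 (boolean): 2
  v4 (boolean): 2
  v5 (boolean): 2
  v6 (enum of 6 values): 6
  v7 (boolean): 2
Product = 5 * 2 * 2 * 2 * 2 * 6 * 2 = 960

960


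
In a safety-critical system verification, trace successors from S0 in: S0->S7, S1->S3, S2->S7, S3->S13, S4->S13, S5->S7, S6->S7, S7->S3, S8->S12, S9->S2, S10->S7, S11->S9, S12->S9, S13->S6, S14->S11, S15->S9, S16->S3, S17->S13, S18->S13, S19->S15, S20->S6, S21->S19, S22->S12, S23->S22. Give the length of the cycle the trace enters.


Trace from S0 until a state repeats:
  S0 -> S7 -> S3 -> S13 -> S6 -> S7
S7 first seen at step 1, revisited at step 5.
Cycle length = 5 - 1 = 4

4


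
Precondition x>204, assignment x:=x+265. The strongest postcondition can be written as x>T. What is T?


Formula: sp(P, x:=E) = exists old_x. (x = E[old_x/x]) AND P[old_x/x] (old_x is the value of x before the assignment; eliminate old_x by solving x = E[old_x/x] for old_x)
Step 1: Precondition P: x>204, i.e. old_x > 204
Step 2: Assignment gives x = old_x + 265, so old_x = x - 265
Step 3: Substitute into P: x - 265 > 204
Step 4: Simplify: x > 204+265 = 469

469


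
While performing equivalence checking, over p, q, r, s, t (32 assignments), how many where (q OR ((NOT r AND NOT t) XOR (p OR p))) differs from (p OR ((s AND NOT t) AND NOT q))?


F1 = (q OR ((NOT r AND NOT t) XOR (p OR p)))
F2 = (p OR ((s AND NOT t) AND NOT q))
Evaluate both on each of 32 rows (bits = p,q,r,s,t):
  row 0 [00000]: F1=1 F2=0 (differ) -> 1
  row 1 [00001]: F1=0 F2=0 -> 0
  row 2 [00010]: F1=1 F2=1 -> 0
  row 3 [00011]: F1=0 F2=0 -> 0
  row 4 [00100]: F1=0 F2=0 -> 0
  row 5 [00101]: F1=0 F2=0 -> 0
  row 6 [00110]: F1=0 F2=1 (differ) -> 1
  row 7 [00111]: F1=0 F2=0 -> 0
  row 8 [01000]: F1=1 F2=0 (differ) -> 1
  row 9 [01001]: F1=1 F2=0 (differ) -> 1
  row 10 [01010]: F1=1 F2=0 (differ) -> 1
  row 11 [01011]: F1=1 F2=0 (differ) -> 1
  row 12 [01100]: F1=1 F2=0 (differ) -> 1
  row 13 [01101]: F1=1 F2=0 (differ) -> 1
  row 14 [01110]: F1=1 F2=0 (differ) -> 1
  row 15 [01111]: F1=1 F2=0 (differ) -> 1
  row 16 [10000]: F1=0 F2=1 (differ) -> 1
  row 17 [10001]: F1=1 F2=1 -> 0
  row 18 [10010]: F1=0 F2=1 (differ) -> 1
  row 19 [10011]: F1=1 F2=1 -> 0
  row 20 [10100]: F1=1 F2=1 -> 0
  row 21 [10101]: F1=1 F2=1 -> 0
  row 22 [10110]: F1=1 F2=1 -> 0
  row 23 [10111]: F1=1 F2=1 -> 0
  row 24 [11000]: F1=1 F2=1 -> 0
  row 25 [11001]: F1=1 F2=1 -> 0
  row 26 [11010]: F1=1 F2=1 -> 0
  row 27 [11011]: F1=1 F2=1 -> 0
  row 28 [11100]: F1=1 F2=1 -> 0
  row 29 [11101]: F1=1 F2=1 -> 0
  row 30 [11110]: F1=1 F2=1 -> 0
  row 31 [11111]: F1=1 F2=1 -> 0
Full result column, 8 rows per line (p,q fixed per line; r,s,t runs 000..111 left to right):
  rows 0-7 [p,q=00]: 10000010  (ones: 2)
  rows 8-15 [p,q=01]: 11111111  (ones: 8)
  rows 16-23 [p,q=10]: 10100000  (ones: 2)
  rows 24-31 [p,q=11]: 00000000  (ones: 0)
Disagreements = 2+8+2+0 = 12

12


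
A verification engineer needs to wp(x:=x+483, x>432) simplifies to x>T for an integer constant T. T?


Formula: wp(x:=E, P) = P[E/x] (substitute E for x in postcondition)
Step 1: Postcondition: x>432
Step 2: Substitute x+483 for x: x+483>432
Step 3: Solve for x: x > 432-483 = -51

-51


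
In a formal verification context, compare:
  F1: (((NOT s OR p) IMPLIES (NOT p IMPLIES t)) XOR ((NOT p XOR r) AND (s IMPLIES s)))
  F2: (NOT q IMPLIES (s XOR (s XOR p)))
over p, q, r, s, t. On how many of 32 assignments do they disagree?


F1 = (((NOT s OR p) IMPLIES (NOT p IMPLIES t)) XOR ((NOT p XOR r) AND (s IMPLIES s)))
F2 = (NOT q IMPLIES (s XOR (s XOR p)))
Evaluate both on each of 32 rows (bits = p,q,r,s,t):
  row 0 [00000]: F1=1 F2=0 (differ) -> 1
  row 1 [00001]: F1=0 F2=0 -> 0
  row 2 [00010]: F1=0 F2=0 -> 0
  row 3 [00011]: F1=0 F2=0 -> 0
  row 4 [00100]: F1=0 F2=0 -> 0
  row 5 [00101]: F1=1 F2=0 (differ) -> 1
  row 6 [00110]: F1=1 F2=0 (differ) -> 1
  row 7 [00111]: F1=1 F2=0 (differ) -> 1
  row 8 [01000]: F1=1 F2=1 -> 0
  row 9 [01001]: F1=0 F2=1 (differ) -> 1
  row 10 [01010]: F1=0 F2=1 (differ) -> 1
  row 11 [01011]: F1=0 F2=1 (differ) -> 1
  row 12 [01100]: F1=0 F2=1 (differ) -> 1
  row 13 [01101]: F1=1 F2=1 -> 0
  row 14 [01110]: F1=1 F2=1 -> 0
  row 15 [01111]: F1=1 F2=1 -> 0
  row 16 [10000]: F1=1 F2=1 -> 0
  row 17 [10001]: F1=1 F2=1 -> 0
  row 18 [10010]: F1=1 F2=1 -> 0
  row 19 [10011]: F1=1 F2=1 -> 0
  row 20 [10100]: F1=0 F2=1 (differ) -> 1
  row 21 [10101]: F1=0 F2=1 (differ) -> 1
  row 22 [10110]: F1=0 F2=1 (differ) -> 1
  row 23 [10111]: F1=0 F2=1 (differ) -> 1
  row 24 [11000]: F1=1 F2=1 -> 0
  row 25 [11001]: F1=1 F2=1 -> 0
  row 26 [11010]: F1=1 F2=1 -> 0
  row 27 [11011]: F1=1 F2=1 -> 0
  row 28 [11100]: F1=0 F2=1 (differ) -> 1
  row 29 [11101]: F1=0 F2=1 (differ) -> 1
  row 30 [11110]: F1=0 F2=1 (differ) -> 1
  row 31 [11111]: F1=0 F2=1 (differ) -> 1
Full result column, 8 rows per line (p,q fixed per line; r,s,t runs 000..111 left to right):
  rows 0-7 [p,q=00]: 10000111  (ones: 4)
  rows 8-15 [p,q=01]: 01111000  (ones: 4)
  rows 16-23 [p,q=10]: 00001111  (ones: 4)
  rows 24-31 [p,q=11]: 00001111  (ones: 4)
Disagreements = 4+4+4+4 = 16

16


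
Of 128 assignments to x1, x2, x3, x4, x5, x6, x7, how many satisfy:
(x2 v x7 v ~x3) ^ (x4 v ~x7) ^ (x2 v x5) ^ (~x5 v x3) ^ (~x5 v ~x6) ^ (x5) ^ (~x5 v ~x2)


CNF with 7 clauses over 7 vars (128 assignments).
An assignment satisfies CNF iff every clause has >=1 true literal.
Check each row (bits = x1,x2,x3,x4,x5,x6,x7; clause T/F shown):
  row 0 [0000000]: clauses=TTFTTFT -> 0
  row 1 [0000001]: clauses=TFFTTFT -> 0
  row 2 [0000010]: clauses=TTFTTFT -> 0
  row 3 [0000011]: clauses=TFFTTFT -> 0
  row 4 [0000100]: clauses=TTTFTTT -> 0
  (every remaining row is evaluated the same way; all 128 results are listed next)
Full result column, 8 rows per line (x1,x2,x3,x4 fixed per line; x5,x6,x7 runs 000..111 left to right):
  rows 0-7 [x1,x2,x3,x4=0000]: 00000000  (ones: 0)
  rows 8-15 [x1,x2,x3,x4=0001]: 00000000  (ones: 0)
  rows 16-23 [x1,x2,x3,x4=0010]: 00000000  (ones: 0)
  rows 24-31 [x1,x2,x3,x4=0011]: 00000100  (ones: 1)
  rows 32-39 [x1,x2,x3,x4=0100]: 00000000  (ones: 0)
  rows 40-47 [x1,x2,x3,x4=0101]: 00000000  (ones: 0)
  rows 48-55 [x1,x2,x3,x4=0110]: 00000000  (ones: 0)
  rows 56-63 [x1,x2,x3,x4=0111]: 00000000  (ones: 0)
  rows 64-71 [x1,x2,x3,x4=1000]: 00000000  (ones: 0)
  rows 72-79 [x1,x2,x3,x4=1001]: 00000000  (ones: 0)
  rows 80-87 [x1,x2,x3,x4=1010]: 00000000  (ones: 0)
  rows 88-95 [x1,x2,x3,x4=1011]: 00000100  (ones: 1)
  rows 96-103 [x1,x2,x3,x4=1100]: 00000000  (ones: 0)
  rows 104-111 [x1,x2,x3,x4=1101]: 00000000  (ones: 0)
  rows 112-119 [x1,x2,x3,x4=1110]: 00000000  (ones: 0)
  rows 120-127 [x1,x2,x3,x4=1111]: 00000000  (ones: 0)
Satisfying assignments = 0+0+0+1+0+0+0+0+0+0+0+1+0+0+0+0 = 2

2


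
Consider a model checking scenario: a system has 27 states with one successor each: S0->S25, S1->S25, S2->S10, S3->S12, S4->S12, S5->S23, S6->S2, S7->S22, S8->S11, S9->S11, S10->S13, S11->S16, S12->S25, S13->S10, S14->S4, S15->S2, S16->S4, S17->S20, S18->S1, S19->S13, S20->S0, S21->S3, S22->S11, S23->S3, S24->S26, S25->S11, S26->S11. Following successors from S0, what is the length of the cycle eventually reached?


Trace from S0 until a state repeats:
  S0 -> S25 -> S11 -> S16 -> S4 -> S12 -> S25
S25 first seen at step 1, revisited at step 6.
Cycle length = 6 - 1 = 5

5


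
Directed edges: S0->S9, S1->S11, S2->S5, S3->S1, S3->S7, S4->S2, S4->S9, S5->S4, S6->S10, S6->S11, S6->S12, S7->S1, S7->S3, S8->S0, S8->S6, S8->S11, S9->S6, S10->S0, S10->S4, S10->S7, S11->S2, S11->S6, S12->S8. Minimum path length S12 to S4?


BFS layer-by-layer from S12:
  dist 0: {S12}
  dist 1: {S8}
  dist 2: {S0, S6, S11}
  dist 3: {S2, S9, S10}
  dist 4: {S4, S5, S7}
  -> S4 reached at distance 4
Shortest path length = 4

4


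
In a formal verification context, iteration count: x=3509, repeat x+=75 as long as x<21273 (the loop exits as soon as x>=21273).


Step 1: x goes from 3509 toward 21273 by 75; the body runs while x<21273, so iterations = ceil((bound-start)/step)
Step 2: Distance=17764
Step 3: ceil(17764/75)=237

237


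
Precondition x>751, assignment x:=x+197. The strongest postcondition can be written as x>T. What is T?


Formula: sp(P, x:=E) = exists old_x. (x = E[old_x/x]) AND P[old_x/x] (old_x is the value of x before the assignment; eliminate old_x by solving x = E[old_x/x] for old_x)
Step 1: Precondition P: x>751, i.e. old_x > 751
Step 2: Assignment gives x = old_x + 197, so old_x = x - 197
Step 3: Substitute into P: x - 197 > 751
Step 4: Simplify: x > 751+197 = 948

948


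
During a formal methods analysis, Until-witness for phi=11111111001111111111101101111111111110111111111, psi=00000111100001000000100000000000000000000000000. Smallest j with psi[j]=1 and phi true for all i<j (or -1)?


(phi U psi) at 0: need smallest j with psi[j]=1 and phi[i]=1 for all i in [0,j).
Scan from step 0:
  step 0: phi=1, psi=0 -> continue
  step 1: phi=1, psi=0 -> continue
  step 2: phi=1, psi=0 -> continue
  step 3: phi=1, psi=0 -> continue
  step 5: psi=1 and phi held for [0,5) -> witness found
Witness step = 5

5


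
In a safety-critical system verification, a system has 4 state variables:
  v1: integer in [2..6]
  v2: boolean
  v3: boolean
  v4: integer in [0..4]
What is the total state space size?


State space = product of domain sizes of all variables.
Domain sizes:
  v1 (integer in [2..6]): 5
  v2 (boolean): 2
  v3 (boolean): 2
  v4 (integer in [0..4]): 5
Product = 5 * 2 * 2 * 5 = 100

100


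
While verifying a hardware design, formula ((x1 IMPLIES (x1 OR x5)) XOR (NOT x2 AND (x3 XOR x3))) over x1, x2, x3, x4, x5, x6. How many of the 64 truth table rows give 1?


Formula: ((x1 IMPLIES (x1 OR x5)) XOR (NOT x2 AND (x3 XOR x3))) over 6 vars (64 rows)
Evaluate each row (x1, x2, x3, x4, x5, x6 as bits, MSB first):
  row 0 [000000]: ((0 IMPLIES (0 OR 0)) XOR (NOT 0 AND (0 XOR 0))) -> 1
  row 1 [000001]: ((0 IMPLIES (0 OR 0)) XOR (NOT 0 AND (0 XOR 0))) -> 1
  row 2 [000010]: ((0 IMPLIES (0 OR 1)) XOR (NOT 0 AND (0 XOR 0))) -> 1
  row 3 [000011]: ((0 IMPLIES (0 OR 1)) XOR (NOT 0 AND (0 XOR 0))) -> 1
  row 4 [000100]: ((0 IMPLIES (0 OR 0)) XOR (NOT 0 AND (0 XOR 0))) -> 1
  (every remaining row is evaluated the same way; all 64 results are listed next)
Full result column, 8 rows per line (x1,x2,x3 fixed per line; x4,x5,x6 runs 000..111 left to right):
  rows 0-7 [x1,x2,x3=000]: 11111111  (ones: 8)
  rows 8-15 [x1,x2,x3=001]: 11111111  (ones: 8)
  rows 16-23 [x1,x2,x3=010]: 11111111  (ones: 8)
  rows 24-31 [x1,x2,x3=011]: 11111111  (ones: 8)
  rows 32-39 [x1,x2,x3=100]: 11111111  (ones: 8)
  rows 40-47 [x1,x2,x3=101]: 11111111  (ones: 8)
  rows 48-55 [x1,x2,x3=110]: 11111111  (ones: 8)
  rows 56-63 [x1,x2,x3=111]: 11111111  (ones: 8)
Count of 1-rows = 8+8+8+8+8+8+8+8 = 64

64


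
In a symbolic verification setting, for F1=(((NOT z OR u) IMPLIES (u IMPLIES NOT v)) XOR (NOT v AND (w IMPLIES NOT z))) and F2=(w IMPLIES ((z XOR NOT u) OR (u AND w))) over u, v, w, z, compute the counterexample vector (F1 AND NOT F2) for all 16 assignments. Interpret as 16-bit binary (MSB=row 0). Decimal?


F1 = (((NOT z OR u) IMPLIES (u IMPLIES NOT v)) XOR (NOT v AND (w IMPLIES NOT z)))
F2 = (w IMPLIES ((z XOR NOT u) OR (u AND w)))
Counterexample to F1=>F2 is where F1=1 and F2=0.
Evaluate each row (bits = u,v,w,z, MSB first):
  row 0 [0000]: F1=0 F2=1 -> F1&~F2 -> 0
  row 1 [0001]: F1=0 F2=1 -> F1&~F2 -> 0
  row 2 [0010]: F1=0 F2=1 -> F1&~F2 -> 0
  row 3 [0011]: F1=1 F2=0 -> F1&~F2 -> 1
  row 4 [0100]: F1=1 F2=1 -> F1&~F2 -> 0
  row 5 [0101]: F1=1 F2=1 -> F1&~F2 -> 0
  row 6 [0110]: F1=1 F2=1 -> F1&~F2 -> 0
  row 7 [0111]: F1=1 F2=0 -> F1&~F2 -> 1
  row 8 [1000]: F1=0 F2=1 -> F1&~F2 -> 0
  row 9 [1001]: F1=0 F2=1 -> F1&~F2 -> 0
  row 10 [1010]: F1=0 F2=1 -> F1&~F2 -> 0
  row 11 [1011]: F1=1 F2=1 -> F1&~F2 -> 0
  row 12 [1100]: F1=0 F2=1 -> F1&~F2 -> 0
  row 13 [1101]: F1=0 F2=1 -> F1&~F2 -> 0
  row 14 [1110]: F1=0 F2=1 -> F1&~F2 -> 0
  row 15 [1111]: F1=0 F2=1 -> F1&~F2 -> 0
Full result column, 4 rows per line (u,v fixed per line; w,z runs 00..11 left to right):
  rows 0-3 [u,v=00]: 0001  = hex 1
  rows 4-7 [u,v=01]: 0001  = hex 1
  rows 8-11 [u,v=10]: 0000  = hex 0
  rows 12-15 [u,v=11]: 0000  = hex 0
Counterexample vector (row 0 .. row 15) = 0001000100000000
Output column grouped in 4s = 0001 0001 0000 0000 = 0x1100
Convert to decimal digit by digit (value = value*16 + digit):
  1 -> 1
  1*16 + 1 = 17
  17*16 + 0 = 272
  272*16 + 0 = 4352
Decimal = 4352

4352


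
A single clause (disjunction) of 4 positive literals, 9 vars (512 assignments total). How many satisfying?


Step 1: Total=2^9=512
Step 2: Unsat when all 4 false: 2^5=32
Step 3: Sat=512-32=480

480


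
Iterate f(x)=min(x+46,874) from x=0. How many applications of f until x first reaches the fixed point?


Step 1: x=0, cap=874, increment=46
Step 2: x grows by 46 each step until capped at 874; fixed point is x=874
Step 3: iterations = ceil(874/46) = 19

19


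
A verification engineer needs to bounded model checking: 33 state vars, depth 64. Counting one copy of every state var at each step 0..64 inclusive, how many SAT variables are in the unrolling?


BMC unrolls to depth k, creating one copy of each state var for steps 0..k.
Step count = 64 + 1 = 65 (steps 0 through 64)
Vars per step = 33
Total = 33 * 65 = 2145

2145


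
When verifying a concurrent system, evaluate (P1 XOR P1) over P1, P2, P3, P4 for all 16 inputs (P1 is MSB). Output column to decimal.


Formula: (P1 XOR P1) over P1, P2, P3, P4 (16 rows)
Evaluate each row (bits = P1,P2,P3,P4, MSB first):
  row 0 [0000]: (0 XOR 0) -> 0
  row 1 [0001]: (0 XOR 0) -> 0
  row 2 [0010]: (0 XOR 0) -> 0
  row 3 [0011]: (0 XOR 0) -> 0
  row 4 [0100]: (0 XOR 0) -> 0
  row 5 [0101]: (0 XOR 0) -> 0
  row 6 [0110]: (0 XOR 0) -> 0
  row 7 [0111]: (0 XOR 0) -> 0
  row 8 [1000]: (1 XOR 1) -> 0
  row 9 [1001]: (1 XOR 1) -> 0
  row 10 [1010]: (1 XOR 1) -> 0
  row 11 [1011]: (1 XOR 1) -> 0
  row 12 [1100]: (1 XOR 1) -> 0
  row 13 [1101]: (1 XOR 1) -> 0
  row 14 [1110]: (1 XOR 1) -> 0
  row 15 [1111]: (1 XOR 1) -> 0
Full result column, 4 rows per line (P1,P2 fixed per line; P3,P4 runs 00..11 left to right):
  rows 0-3 [P1,P2=00]: 0000  = hex 0
  rows 4-7 [P1,P2=01]: 0000  = hex 0
  rows 8-11 [P1,P2=10]: 0000  = hex 0
  rows 12-15 [P1,P2=11]: 0000  = hex 0
Output column (row 0 .. row 15) = 0000000000000000
Output column grouped in 4s = 0000 0000 0000 0000 = 0x0000
Convert to decimal digit by digit (value = value*16 + digit):
  0 -> 0
  0*16 + 0 = 0
  0*16 + 0 = 0
  0*16 + 0 = 0
Decimal = 0

0


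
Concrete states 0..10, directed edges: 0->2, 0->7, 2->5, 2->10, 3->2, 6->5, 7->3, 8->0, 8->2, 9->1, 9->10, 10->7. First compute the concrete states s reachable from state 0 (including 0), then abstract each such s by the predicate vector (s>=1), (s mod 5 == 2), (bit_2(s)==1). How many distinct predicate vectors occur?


BFS from 0:
Concrete reachable: {0, 2, 3, 5, 7, 10}
Abstract via predicates (s>=1), (s mod 5 == 2), (bit_2(s)==1):
  (0,0,0) <- {0}
  (1,0,0) <- {3, 10}
  (1,0,1) <- {5}
  (1,1,0) <- {2}
  (1,1,1) <- {7}
Distinct abstract states = 5

5


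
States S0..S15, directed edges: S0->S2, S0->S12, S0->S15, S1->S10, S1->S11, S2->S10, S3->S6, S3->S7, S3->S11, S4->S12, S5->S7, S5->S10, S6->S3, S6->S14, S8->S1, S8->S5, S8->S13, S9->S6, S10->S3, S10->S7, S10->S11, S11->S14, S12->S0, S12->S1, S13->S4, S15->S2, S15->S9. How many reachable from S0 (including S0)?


BFS from S0:
  layer 0: {S0}
  layer 1: {S2, S12, S15}
  layer 2: {S1, S9, S10}
  layer 3: {S3, S6, S7, S11}
  layer 4: {S14}
Reachable set: {S0, S1, S2, S3, S6, S7, S9, S10, S11, S12, S14, S15}
Count = 12

12


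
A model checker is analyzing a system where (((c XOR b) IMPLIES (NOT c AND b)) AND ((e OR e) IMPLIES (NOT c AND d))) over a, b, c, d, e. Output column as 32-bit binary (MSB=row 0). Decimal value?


Formula: (((c XOR b) IMPLIES (NOT c AND b)) AND ((e OR e) IMPLIES (NOT c AND d))) over a, b, c, d, e (32 rows)
Evaluate each row (bits = a,b,c,d,e, MSB first):
  row 0 [00000]: (((0 XOR 0) IMPLIES (NOT 0 AND 0)) AND ((0 OR 0) IMPLIES (NOT 0 AND 0))) -> 1
  row 1 [00001]: (((0 XOR 0) IMPLIES (NOT 0 AND 0)) AND ((1 OR 1) IMPLIES (NOT 0 AND 0))) -> 0
  row 2 [00010]: (((0 XOR 0) IMPLIES (NOT 0 AND 0)) AND ((0 OR 0) IMPLIES (NOT 0 AND 1))) -> 1
  row 3 [00011]: (((0 XOR 0) IMPLIES (NOT 0 AND 0)) AND ((1 OR 1) IMPLIES (NOT 0 AND 1))) -> 1
  row 4 [00100]: (((1 XOR 0) IMPLIES (NOT 1 AND 0)) AND ((0 OR 0) IMPLIES (NOT 1 AND 0))) -> 0
  row 5 [00101]: (((1 XOR 0) IMPLIES (NOT 1 AND 0)) AND ((1 OR 1) IMPLIES (NOT 1 AND 0))) -> 0
  row 6 [00110]: (((1 XOR 0) IMPLIES (NOT 1 AND 0)) AND ((0 OR 0) IMPLIES (NOT 1 AND 1))) -> 0
  row 7 [00111]: (((1 XOR 0) IMPLIES (NOT 1 AND 0)) AND ((1 OR 1) IMPLIES (NOT 1 AND 1))) -> 0
  row 8 [01000]: (((0 XOR 1) IMPLIES (NOT 0 AND 1)) AND ((0 OR 0) IMPLIES (NOT 0 AND 0))) -> 1
  row 9 [01001]: (((0 XOR 1) IMPLIES (NOT 0 AND 1)) AND ((1 OR 1) IMPLIES (NOT 0 AND 0))) -> 0
  row 10 [01010]: (((0 XOR 1) IMPLIES (NOT 0 AND 1)) AND ((0 OR 0) IMPLIES (NOT 0 AND 1))) -> 1
  row 11 [01011]: (((0 XOR 1) IMPLIES (NOT 0 AND 1)) AND ((1 OR 1) IMPLIES (NOT 0 AND 1))) -> 1
  row 12 [01100]: (((1 XOR 1) IMPLIES (NOT 1 AND 1)) AND ((0 OR 0) IMPLIES (NOT 1 AND 0))) -> 1
  row 13 [01101]: (((1 XOR 1) IMPLIES (NOT 1 AND 1)) AND ((1 OR 1) IMPLIES (NOT 1 AND 0))) -> 0
  row 14 [01110]: (((1 XOR 1) IMPLIES (NOT 1 AND 1)) AND ((0 OR 0) IMPLIES (NOT 1 AND 1))) -> 1
  row 15 [01111]: (((1 XOR 1) IMPLIES (NOT 1 AND 1)) AND ((1 OR 1) IMPLIES (NOT 1 AND 1))) -> 0
  row 16 [10000]: (((0 XOR 0) IMPLIES (NOT 0 AND 0)) AND ((0 OR 0) IMPLIES (NOT 0 AND 0))) -> 1
  row 17 [10001]: (((0 XOR 0) IMPLIES (NOT 0 AND 0)) AND ((1 OR 1) IMPLIES (NOT 0 AND 0))) -> 0
  row 18 [10010]: (((0 XOR 0) IMPLIES (NOT 0 AND 0)) AND ((0 OR 0) IMPLIES (NOT 0 AND 1))) -> 1
  row 19 [10011]: (((0 XOR 0) IMPLIES (NOT 0 AND 0)) AND ((1 OR 1) IMPLIES (NOT 0 AND 1))) -> 1
  row 20 [10100]: (((1 XOR 0) IMPLIES (NOT 1 AND 0)) AND ((0 OR 0) IMPLIES (NOT 1 AND 0))) -> 0
  row 21 [10101]: (((1 XOR 0) IMPLIES (NOT 1 AND 0)) AND ((1 OR 1) IMPLIES (NOT 1 AND 0))) -> 0
  row 22 [10110]: (((1 XOR 0) IMPLIES (NOT 1 AND 0)) AND ((0 OR 0) IMPLIES (NOT 1 AND 1))) -> 0
  row 23 [10111]: (((1 XOR 0) IMPLIES (NOT 1 AND 0)) AND ((1 OR 1) IMPLIES (NOT 1 AND 1))) -> 0
  row 24 [11000]: (((0 XOR 1) IMPLIES (NOT 0 AND 1)) AND ((0 OR 0) IMPLIES (NOT 0 AND 0))) -> 1
  row 25 [11001]: (((0 XOR 1) IMPLIES (NOT 0 AND 1)) AND ((1 OR 1) IMPLIES (NOT 0 AND 0))) -> 0
  row 26 [11010]: (((0 XOR 1) IMPLIES (NOT 0 AND 1)) AND ((0 OR 0) IMPLIES (NOT 0 AND 1))) -> 1
  row 27 [11011]: (((0 XOR 1) IMPLIES (NOT 0 AND 1)) AND ((1 OR 1) IMPLIES (NOT 0 AND 1))) -> 1
  row 28 [11100]: (((1 XOR 1) IMPLIES (NOT 1 AND 1)) AND ((0 OR 0) IMPLIES (NOT 1 AND 0))) -> 1
  row 29 [11101]: (((1 XOR 1) IMPLIES (NOT 1 AND 1)) AND ((1 OR 1) IMPLIES (NOT 1 AND 0))) -> 0
  row 30 [11110]: (((1 XOR 1) IMPLIES (NOT 1 AND 1)) AND ((0 OR 0) IMPLIES (NOT 1 AND 1))) -> 1
  row 31 [11111]: (((1 XOR 1) IMPLIES (NOT 1 AND 1)) AND ((1 OR 1) IMPLIES (NOT 1 AND 1))) -> 0
Full result column, 4 rows per line (a,b,c fixed per line; d,e runs 00..11 left to right):
  rows 0-3 [a,b,c=000]: 1011  = hex B
  rows 4-7 [a,b,c=001]: 0000  = hex 0
  rows 8-11 [a,b,c=010]: 1011  = hex B
  rows 12-15 [a,b,c=011]: 1010  = hex A
  rows 16-19 [a,b,c=100]: 1011  = hex B
  rows 20-23 [a,b,c=101]: 0000  = hex 0
  rows 24-27 [a,b,c=110]: 1011  = hex B
  rows 28-31 [a,b,c=111]: 1010  = hex A
Output column (row 0 .. row 31) = 10110000101110101011000010111010
Output column grouped in 4s = 1011 0000 1011 1010 1011 0000 1011 1010 = 0xB0BAB0BA
Convert to decimal digit by digit (value = value*16 + digit):
  B -> 11
  11*16 + 0 = 176
  176*16 + 11 (B) = 2827
  2827*16 + 10 (A) = 45242
  45242*16 + 11 (B) = 723883
  723883*16 + 0 = 11582128
  11582128*16 + 11 (B) = 185314059
  185314059*16 + 10 (A) = 2965024954
Decimal = 2965024954

2965024954


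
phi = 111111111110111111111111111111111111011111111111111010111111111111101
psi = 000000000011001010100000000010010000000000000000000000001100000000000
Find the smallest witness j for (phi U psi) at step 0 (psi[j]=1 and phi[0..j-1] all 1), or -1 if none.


(phi U psi) at 0: need smallest j with psi[j]=1 and phi[i]=1 for all i in [0,j).
Scan from step 0:
  step 0: phi=1, psi=0 -> continue
  step 1: phi=1, psi=0 -> continue
  step 2: phi=1, psi=0 -> continue
  step 3: phi=1, psi=0 -> continue
  step 10: psi=1 and phi held for [0,10) -> witness found
Witness step = 10

10


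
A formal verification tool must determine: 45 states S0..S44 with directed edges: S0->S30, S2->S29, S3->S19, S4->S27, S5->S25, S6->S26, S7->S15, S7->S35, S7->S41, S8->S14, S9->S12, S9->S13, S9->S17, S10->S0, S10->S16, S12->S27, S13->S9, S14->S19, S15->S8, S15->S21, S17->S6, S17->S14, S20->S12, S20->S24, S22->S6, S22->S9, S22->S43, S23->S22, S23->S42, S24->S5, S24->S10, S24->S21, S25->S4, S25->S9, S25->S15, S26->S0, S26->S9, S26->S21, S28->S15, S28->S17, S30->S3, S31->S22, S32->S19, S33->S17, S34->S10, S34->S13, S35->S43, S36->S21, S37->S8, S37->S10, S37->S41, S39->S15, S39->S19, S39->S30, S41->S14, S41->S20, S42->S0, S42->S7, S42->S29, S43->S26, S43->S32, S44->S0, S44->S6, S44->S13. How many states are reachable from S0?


BFS from S0:
  layer 0: {S0}
  layer 1: {S30}
  layer 2: {S3}
  layer 3: {S19}
Reachable set: {S0, S3, S19, S30}
Count = 4

4


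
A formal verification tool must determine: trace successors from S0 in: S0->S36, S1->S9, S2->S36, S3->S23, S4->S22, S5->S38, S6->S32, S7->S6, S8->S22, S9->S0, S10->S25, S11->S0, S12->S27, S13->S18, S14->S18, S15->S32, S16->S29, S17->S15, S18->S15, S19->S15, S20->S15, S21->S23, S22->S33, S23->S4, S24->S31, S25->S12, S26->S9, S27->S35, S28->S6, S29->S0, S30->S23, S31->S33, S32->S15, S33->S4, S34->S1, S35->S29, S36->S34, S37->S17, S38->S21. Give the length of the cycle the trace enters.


Trace from S0 until a state repeats:
  S0 -> S36 -> S34 -> S1 -> S9 -> S0
S0 first seen at step 0, revisited at step 5.
Cycle length = 5 - 0 = 5

5


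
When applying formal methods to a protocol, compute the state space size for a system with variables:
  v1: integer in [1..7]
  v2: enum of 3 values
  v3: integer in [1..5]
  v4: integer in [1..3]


State space = product of domain sizes of all variables.
Domain sizes:
  v1 (integer in [1..7]): 7
  v2 (enum of 3 values): 3
  v3 (integer in [1..5]): 5
  v4 (integer in [1..3]): 3
Product = 7 * 3 * 5 * 3 = 315

315


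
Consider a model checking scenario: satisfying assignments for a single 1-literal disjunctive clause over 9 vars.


Step 1: Total=2^9=512
Step 2: Unsat when all 1 false: 2^8=256
Step 3: Sat=512-256=256

256


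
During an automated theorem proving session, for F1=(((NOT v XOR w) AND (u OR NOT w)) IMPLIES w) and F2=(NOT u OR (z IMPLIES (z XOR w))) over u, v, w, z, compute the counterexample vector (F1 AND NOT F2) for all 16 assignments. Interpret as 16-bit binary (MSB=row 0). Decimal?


F1 = (((NOT v XOR w) AND (u OR NOT w)) IMPLIES w)
F2 = (NOT u OR (z IMPLIES (z XOR w)))
Counterexample to F1=>F2 is where F1=1 and F2=0.
Evaluate each row (bits = u,v,w,z, MSB first):
  row 0 [0000]: F1=0 F2=1 -> F1&~F2 -> 0
  row 1 [0001]: F1=0 F2=1 -> F1&~F2 -> 0
  row 2 [0010]: F1=1 F2=1 -> F1&~F2 -> 0
  row 3 [0011]: F1=1 F2=1 -> F1&~F2 -> 0
  row 4 [0100]: F1=1 F2=1 -> F1&~F2 -> 0
  row 5 [0101]: F1=1 F2=1 -> F1&~F2 -> 0
  row 6 [0110]: F1=1 F2=1 -> F1&~F2 -> 0
  row 7 [0111]: F1=1 F2=1 -> F1&~F2 -> 0
  row 8 [1000]: F1=0 F2=1 -> F1&~F2 -> 0
  row 9 [1001]: F1=0 F2=1 -> F1&~F2 -> 0
  row 10 [1010]: F1=1 F2=1 -> F1&~F2 -> 0
  row 11 [1011]: F1=1 F2=0 -> F1&~F2 -> 1
  row 12 [1100]: F1=1 F2=1 -> F1&~F2 -> 0
  row 13 [1101]: F1=1 F2=1 -> F1&~F2 -> 0
  row 14 [1110]: F1=1 F2=1 -> F1&~F2 -> 0
  row 15 [1111]: F1=1 F2=0 -> F1&~F2 -> 1
Full result column, 4 rows per line (u,v fixed per line; w,z runs 00..11 left to right):
  rows 0-3 [u,v=00]: 0000  = hex 0
  rows 4-7 [u,v=01]: 0000  = hex 0
  rows 8-11 [u,v=10]: 0001  = hex 1
  rows 12-15 [u,v=11]: 0001  = hex 1
Counterexample vector (row 0 .. row 15) = 0000000000010001
Output column grouped in 4s = 0000 0000 0001 0001 = 0x0011
Convert to decimal digit by digit (value = value*16 + digit):
  0 -> 0
  0*16 + 0 = 0
  0*16 + 1 = 1
  1*16 + 1 = 17
Decimal = 17

17


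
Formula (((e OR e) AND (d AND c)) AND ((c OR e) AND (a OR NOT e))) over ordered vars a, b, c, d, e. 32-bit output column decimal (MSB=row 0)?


Formula: (((e OR e) AND (d AND c)) AND ((c OR e) AND (a OR NOT e))) over a, b, c, d, e (32 rows)
Evaluate each row (bits = a,b,c,d,e, MSB first):
  row 0 [00000]: (((0 OR 0) AND (0 AND 0)) AND ((0 OR 0) AND (0 OR NOT 0))) -> 0
  row 1 [00001]: (((1 OR 1) AND (0 AND 0)) AND ((0 OR 1) AND (0 OR NOT 1))) -> 0
  row 2 [00010]: (((0 OR 0) AND (1 AND 0)) AND ((0 OR 0) AND (0 OR NOT 0))) -> 0
  row 3 [00011]: (((1 OR 1) AND (1 AND 0)) AND ((0 OR 1) AND (0 OR NOT 1))) -> 0
  row 4 [00100]: (((0 OR 0) AND (0 AND 1)) AND ((1 OR 0) AND (0 OR NOT 0))) -> 0
  row 5 [00101]: (((1 OR 1) AND (0 AND 1)) AND ((1 OR 1) AND (0 OR NOT 1))) -> 0
  row 6 [00110]: (((0 OR 0) AND (1 AND 1)) AND ((1 OR 0) AND (0 OR NOT 0))) -> 0
  row 7 [00111]: (((1 OR 1) AND (1 AND 1)) AND ((1 OR 1) AND (0 OR NOT 1))) -> 0
  row 8 [01000]: (((0 OR 0) AND (0 AND 0)) AND ((0 OR 0) AND (0 OR NOT 0))) -> 0
  row 9 [01001]: (((1 OR 1) AND (0 AND 0)) AND ((0 OR 1) AND (0 OR NOT 1))) -> 0
  row 10 [01010]: (((0 OR 0) AND (1 AND 0)) AND ((0 OR 0) AND (0 OR NOT 0))) -> 0
  row 11 [01011]: (((1 OR 1) AND (1 AND 0)) AND ((0 OR 1) AND (0 OR NOT 1))) -> 0
  row 12 [01100]: (((0 OR 0) AND (0 AND 1)) AND ((1 OR 0) AND (0 OR NOT 0))) -> 0
  row 13 [01101]: (((1 OR 1) AND (0 AND 1)) AND ((1 OR 1) AND (0 OR NOT 1))) -> 0
  row 14 [01110]: (((0 OR 0) AND (1 AND 1)) AND ((1 OR 0) AND (0 OR NOT 0))) -> 0
  row 15 [01111]: (((1 OR 1) AND (1 AND 1)) AND ((1 OR 1) AND (0 OR NOT 1))) -> 0
  row 16 [10000]: (((0 OR 0) AND (0 AND 0)) AND ((0 OR 0) AND (1 OR NOT 0))) -> 0
  row 17 [10001]: (((1 OR 1) AND (0 AND 0)) AND ((0 OR 1) AND (1 OR NOT 1))) -> 0
  row 18 [10010]: (((0 OR 0) AND (1 AND 0)) AND ((0 OR 0) AND (1 OR NOT 0))) -> 0
  row 19 [10011]: (((1 OR 1) AND (1 AND 0)) AND ((0 OR 1) AND (1 OR NOT 1))) -> 0
  row 20 [10100]: (((0 OR 0) AND (0 AND 1)) AND ((1 OR 0) AND (1 OR NOT 0))) -> 0
  row 21 [10101]: (((1 OR 1) AND (0 AND 1)) AND ((1 OR 1) AND (1 OR NOT 1))) -> 0
  row 22 [10110]: (((0 OR 0) AND (1 AND 1)) AND ((1 OR 0) AND (1 OR NOT 0))) -> 0
  row 23 [10111]: (((1 OR 1) AND (1 AND 1)) AND ((1 OR 1) AND (1 OR NOT 1))) -> 1
  row 24 [11000]: (((0 OR 0) AND (0 AND 0)) AND ((0 OR 0) AND (1 OR NOT 0))) -> 0
  row 25 [11001]: (((1 OR 1) AND (0 AND 0)) AND ((0 OR 1) AND (1 OR NOT 1))) -> 0
  row 26 [11010]: (((0 OR 0) AND (1 AND 0)) AND ((0 OR 0) AND (1 OR NOT 0))) -> 0
  row 27 [11011]: (((1 OR 1) AND (1 AND 0)) AND ((0 OR 1) AND (1 OR NOT 1))) -> 0
  row 28 [11100]: (((0 OR 0) AND (0 AND 1)) AND ((1 OR 0) AND (1 OR NOT 0))) -> 0
  row 29 [11101]: (((1 OR 1) AND (0 AND 1)) AND ((1 OR 1) AND (1 OR NOT 1))) -> 0
  row 30 [11110]: (((0 OR 0) AND (1 AND 1)) AND ((1 OR 0) AND (1 OR NOT 0))) -> 0
  row 31 [11111]: (((1 OR 1) AND (1 AND 1)) AND ((1 OR 1) AND (1 OR NOT 1))) -> 1
Full result column, 4 rows per line (a,b,c fixed per line; d,e runs 00..11 left to right):
  rows 0-3 [a,b,c=000]: 0000  = hex 0
  rows 4-7 [a,b,c=001]: 0000  = hex 0
  rows 8-11 [a,b,c=010]: 0000  = hex 0
  rows 12-15 [a,b,c=011]: 0000  = hex 0
  rows 16-19 [a,b,c=100]: 0000  = hex 0
  rows 20-23 [a,b,c=101]: 0001  = hex 1
  rows 24-27 [a,b,c=110]: 0000  = hex 0
  rows 28-31 [a,b,c=111]: 0001  = hex 1
Output column (row 0 .. row 31) = 00000000000000000000000100000001
Output column grouped in 4s = 0000 0000 0000 0000 0000 0001 0000 0001 = 0x00000101
Convert to decimal digit by digit (value = value*16 + digit):
  0 -> 0
  0*16 + 0 = 0
  0*16 + 0 = 0
  0*16 + 0 = 0
  0*16 + 0 = 0
  0*16 + 1 = 1
  1*16 + 0 = 16
  16*16 + 1 = 257
Decimal = 257

257
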